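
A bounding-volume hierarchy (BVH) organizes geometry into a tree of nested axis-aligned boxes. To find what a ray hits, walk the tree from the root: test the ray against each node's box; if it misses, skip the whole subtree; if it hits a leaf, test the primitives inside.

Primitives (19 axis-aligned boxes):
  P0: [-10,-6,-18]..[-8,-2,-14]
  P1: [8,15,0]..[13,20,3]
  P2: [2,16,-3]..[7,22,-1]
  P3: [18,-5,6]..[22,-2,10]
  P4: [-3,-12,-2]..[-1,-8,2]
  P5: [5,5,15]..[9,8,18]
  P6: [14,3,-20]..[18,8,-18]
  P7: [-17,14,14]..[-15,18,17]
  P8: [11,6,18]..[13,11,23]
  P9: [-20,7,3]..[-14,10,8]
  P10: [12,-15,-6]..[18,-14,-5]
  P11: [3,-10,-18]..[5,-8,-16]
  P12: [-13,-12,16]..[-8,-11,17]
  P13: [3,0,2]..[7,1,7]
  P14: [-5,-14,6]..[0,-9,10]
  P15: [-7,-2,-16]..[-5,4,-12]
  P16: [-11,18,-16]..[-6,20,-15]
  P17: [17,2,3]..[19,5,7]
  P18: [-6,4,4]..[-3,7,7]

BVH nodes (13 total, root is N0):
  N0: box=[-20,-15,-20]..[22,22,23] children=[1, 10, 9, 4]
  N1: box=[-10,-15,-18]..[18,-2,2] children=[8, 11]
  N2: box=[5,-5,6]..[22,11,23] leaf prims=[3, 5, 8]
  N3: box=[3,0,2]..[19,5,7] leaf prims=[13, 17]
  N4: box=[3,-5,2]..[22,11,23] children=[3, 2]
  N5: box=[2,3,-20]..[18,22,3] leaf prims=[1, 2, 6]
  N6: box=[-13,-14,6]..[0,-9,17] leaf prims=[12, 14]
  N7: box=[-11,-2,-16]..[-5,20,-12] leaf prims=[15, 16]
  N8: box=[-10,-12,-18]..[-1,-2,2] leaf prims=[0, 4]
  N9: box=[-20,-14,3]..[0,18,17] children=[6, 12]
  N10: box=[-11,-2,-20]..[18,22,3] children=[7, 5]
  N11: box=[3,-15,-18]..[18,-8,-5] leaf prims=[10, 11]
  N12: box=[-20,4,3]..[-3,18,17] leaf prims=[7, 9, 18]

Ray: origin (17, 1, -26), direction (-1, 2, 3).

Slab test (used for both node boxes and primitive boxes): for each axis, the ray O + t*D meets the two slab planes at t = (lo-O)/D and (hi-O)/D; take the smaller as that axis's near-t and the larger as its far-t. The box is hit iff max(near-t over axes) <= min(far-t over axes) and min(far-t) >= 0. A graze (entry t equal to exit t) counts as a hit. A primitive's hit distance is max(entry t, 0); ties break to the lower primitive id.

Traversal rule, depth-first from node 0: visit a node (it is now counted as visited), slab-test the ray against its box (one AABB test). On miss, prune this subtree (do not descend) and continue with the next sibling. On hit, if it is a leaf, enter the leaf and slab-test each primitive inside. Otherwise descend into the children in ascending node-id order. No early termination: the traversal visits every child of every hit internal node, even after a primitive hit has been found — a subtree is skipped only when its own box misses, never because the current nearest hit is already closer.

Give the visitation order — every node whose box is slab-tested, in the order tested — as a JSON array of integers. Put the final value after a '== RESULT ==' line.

Traverse from the root:
N0 x:[-5,37] y:[-8,21/2] z:[2,49/3] -> hit [2,21/2], descend [1, 4, 9, 10]
  N1 x:[-1,27] y:[-8,-3/2] z:[8/3,28/3] -> miss, prune
  N4 x:[-5,14] y:[-3,5] z:[28/3,49/3] -> miss, prune
  N9 x:[17,37] y:[-15/2,17/2] z:[29/3,43/3] -> miss, prune
  N10 x:[-1,28] y:[-3/2,21/2] z:[2,29/3] -> hit [2,29/3], descend [5, 7]
    N5 x:[-1,15] y:[1,21/2] z:[2,29/3] -> hit [2,29/3] leaf, test {P1@t=26/3, P2(miss), P6@t=2}
    N7 x:[22,28] y:[-3/2,19/2] z:[10/3,14/3] -> miss, prune

7 AABB tests over nodes [0, 1, 4, 9, 10, 5, 7]; 1 leaf entered; closest P6.

== RESULT ==
[0, 1, 4, 9, 10, 5, 7]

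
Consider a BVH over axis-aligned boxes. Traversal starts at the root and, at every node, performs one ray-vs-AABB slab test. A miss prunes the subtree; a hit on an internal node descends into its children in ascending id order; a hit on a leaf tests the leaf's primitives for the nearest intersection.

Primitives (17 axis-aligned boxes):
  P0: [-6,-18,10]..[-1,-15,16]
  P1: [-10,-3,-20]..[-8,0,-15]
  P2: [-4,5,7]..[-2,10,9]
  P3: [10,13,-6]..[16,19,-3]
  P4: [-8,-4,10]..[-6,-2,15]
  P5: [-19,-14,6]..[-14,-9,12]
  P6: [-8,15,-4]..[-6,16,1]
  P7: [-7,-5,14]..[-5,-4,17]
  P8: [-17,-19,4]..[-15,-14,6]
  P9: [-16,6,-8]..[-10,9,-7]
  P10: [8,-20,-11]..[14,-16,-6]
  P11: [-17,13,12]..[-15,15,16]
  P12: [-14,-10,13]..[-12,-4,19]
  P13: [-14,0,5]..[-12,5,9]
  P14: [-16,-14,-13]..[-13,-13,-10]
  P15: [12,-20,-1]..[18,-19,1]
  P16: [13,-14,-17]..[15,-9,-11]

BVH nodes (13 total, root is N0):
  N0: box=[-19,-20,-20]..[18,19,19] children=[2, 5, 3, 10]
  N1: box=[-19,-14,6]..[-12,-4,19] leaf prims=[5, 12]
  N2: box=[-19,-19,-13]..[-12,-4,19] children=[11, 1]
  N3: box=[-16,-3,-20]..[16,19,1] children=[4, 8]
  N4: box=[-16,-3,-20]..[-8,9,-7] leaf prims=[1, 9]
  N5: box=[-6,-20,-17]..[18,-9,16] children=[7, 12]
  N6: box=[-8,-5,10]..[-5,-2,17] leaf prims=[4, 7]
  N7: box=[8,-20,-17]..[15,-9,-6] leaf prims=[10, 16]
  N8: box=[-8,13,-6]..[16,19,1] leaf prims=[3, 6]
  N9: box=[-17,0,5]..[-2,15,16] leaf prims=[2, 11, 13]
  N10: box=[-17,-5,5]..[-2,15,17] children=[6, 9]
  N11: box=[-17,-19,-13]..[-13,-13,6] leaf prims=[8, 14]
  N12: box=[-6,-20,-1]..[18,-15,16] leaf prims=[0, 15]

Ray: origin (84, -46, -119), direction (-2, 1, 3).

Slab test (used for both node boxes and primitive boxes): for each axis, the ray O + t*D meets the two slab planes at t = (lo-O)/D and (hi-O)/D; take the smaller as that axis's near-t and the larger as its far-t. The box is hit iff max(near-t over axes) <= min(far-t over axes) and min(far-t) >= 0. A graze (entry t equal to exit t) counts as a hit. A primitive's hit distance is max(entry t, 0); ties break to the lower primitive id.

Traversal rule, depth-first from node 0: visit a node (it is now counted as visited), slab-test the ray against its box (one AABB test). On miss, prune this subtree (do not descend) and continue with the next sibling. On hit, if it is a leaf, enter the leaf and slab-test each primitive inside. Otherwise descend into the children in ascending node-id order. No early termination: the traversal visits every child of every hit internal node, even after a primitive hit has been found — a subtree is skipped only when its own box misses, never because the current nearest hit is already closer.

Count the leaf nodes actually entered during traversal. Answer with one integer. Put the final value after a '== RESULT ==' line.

Traverse from the root:
N0 x:[33,103/2] y:[26,65] z:[33,46] -> hit [33,46], descend [2, 3, 5, 10]
  N2 x:[48,103/2] y:[27,42] z:[106/3,46] -> miss, prune
  N3 x:[34,50] y:[43,65] z:[33,40] -> miss, prune
  N5 x:[33,45] y:[26,37] z:[34,45] -> hit [34,37], descend [7, 12]
    N7 x:[69/2,38] y:[26,37] z:[34,113/3] -> hit [69/2,37] leaf, test {P10(miss), P16@t=69/2}
    N12 x:[33,45] y:[26,31] z:[118/3,45] -> miss, prune
  N10 x:[43,101/2] y:[41,61] z:[124/3,136/3] -> hit [43,136/3], descend [6, 9]
    N6 x:[89/2,46] y:[41,44] z:[43,136/3] -> miss, prune
    N9 x:[43,101/2] y:[46,61] z:[124/3,45] -> miss, prune

9 AABB tests over nodes [0, 2, 3, 5, 7, 12, 10, 6, 9]; 1 leaf entered; closest P16.

== RESULT ==
1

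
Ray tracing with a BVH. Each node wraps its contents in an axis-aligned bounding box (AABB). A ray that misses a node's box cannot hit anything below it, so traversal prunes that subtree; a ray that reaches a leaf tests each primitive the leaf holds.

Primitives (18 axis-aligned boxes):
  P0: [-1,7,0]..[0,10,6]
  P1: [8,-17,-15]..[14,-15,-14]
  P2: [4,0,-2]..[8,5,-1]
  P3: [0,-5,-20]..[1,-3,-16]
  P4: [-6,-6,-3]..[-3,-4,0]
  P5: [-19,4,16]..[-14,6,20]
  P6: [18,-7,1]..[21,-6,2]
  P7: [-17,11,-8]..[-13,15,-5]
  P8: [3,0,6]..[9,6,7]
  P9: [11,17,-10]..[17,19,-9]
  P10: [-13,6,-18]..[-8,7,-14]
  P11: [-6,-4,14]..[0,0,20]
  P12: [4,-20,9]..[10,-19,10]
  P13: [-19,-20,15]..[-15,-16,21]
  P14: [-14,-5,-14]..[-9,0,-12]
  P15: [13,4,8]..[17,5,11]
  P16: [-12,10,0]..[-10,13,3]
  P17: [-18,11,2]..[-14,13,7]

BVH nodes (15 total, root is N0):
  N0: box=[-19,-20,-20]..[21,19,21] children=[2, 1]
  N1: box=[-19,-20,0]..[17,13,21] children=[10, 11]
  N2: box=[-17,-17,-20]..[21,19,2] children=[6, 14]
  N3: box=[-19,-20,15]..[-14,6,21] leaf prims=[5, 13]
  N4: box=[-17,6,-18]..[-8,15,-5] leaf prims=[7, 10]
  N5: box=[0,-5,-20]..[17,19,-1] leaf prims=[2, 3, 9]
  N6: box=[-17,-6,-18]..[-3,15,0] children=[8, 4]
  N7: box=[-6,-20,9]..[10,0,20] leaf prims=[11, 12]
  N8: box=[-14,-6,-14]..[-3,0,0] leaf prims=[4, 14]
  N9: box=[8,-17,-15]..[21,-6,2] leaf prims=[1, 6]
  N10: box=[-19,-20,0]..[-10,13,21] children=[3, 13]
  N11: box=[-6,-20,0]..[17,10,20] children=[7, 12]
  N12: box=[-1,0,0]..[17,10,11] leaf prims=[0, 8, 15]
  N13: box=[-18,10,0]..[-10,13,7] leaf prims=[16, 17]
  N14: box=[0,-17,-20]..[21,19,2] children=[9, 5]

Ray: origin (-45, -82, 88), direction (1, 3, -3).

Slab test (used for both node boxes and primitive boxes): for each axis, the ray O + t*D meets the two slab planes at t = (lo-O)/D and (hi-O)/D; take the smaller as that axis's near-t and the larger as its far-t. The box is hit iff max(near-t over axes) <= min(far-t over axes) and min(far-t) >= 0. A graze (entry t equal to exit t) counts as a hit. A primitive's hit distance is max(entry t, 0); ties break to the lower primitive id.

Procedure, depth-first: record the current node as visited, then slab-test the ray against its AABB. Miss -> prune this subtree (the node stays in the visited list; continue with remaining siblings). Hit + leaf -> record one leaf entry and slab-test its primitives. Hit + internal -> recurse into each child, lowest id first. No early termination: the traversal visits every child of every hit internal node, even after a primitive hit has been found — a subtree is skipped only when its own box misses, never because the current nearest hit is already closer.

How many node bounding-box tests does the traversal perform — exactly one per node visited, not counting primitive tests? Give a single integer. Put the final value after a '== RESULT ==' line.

Traverse from the root:
N0 x:[26,66] y:[62/3,101/3] z:[67/3,36] -> hit [26,101/3], descend [1, 2]
  N1 x:[26,62] y:[62/3,95/3] z:[67/3,88/3] -> hit [26,88/3], descend [10, 11]
    N10 x:[26,35] y:[62/3,95/3] z:[67/3,88/3] -> hit [26,88/3], descend [3, 13]
      N3 x:[26,31] y:[62/3,88/3] z:[67/3,73/3] -> miss, prune
      N13 x:[27,35] y:[92/3,95/3] z:[27,88/3] -> miss, prune
    N11 x:[39,62] y:[62/3,92/3] z:[68/3,88/3] -> miss, prune
  N2 x:[28,66] y:[65/3,101/3] z:[86/3,36] -> hit [86/3,101/3], descend [6, 14]
    N6 x:[28,42] y:[76/3,97/3] z:[88/3,106/3] -> hit [88/3,97/3], descend [4, 8]
      N4 x:[28,37] y:[88/3,97/3] z:[31,106/3] -> hit [31,97/3] leaf, test {P7@t=31, P10(miss)}
      N8 x:[31,42] y:[76/3,82/3] z:[88/3,34] -> miss, prune
    N14 x:[45,66] y:[65/3,101/3] z:[86/3,36] -> miss, prune

Visited [0, 1, 10, 3, 13, 11, 2, 6, 4, 8, 14]. Tests: 11 box, 1 leaf. Nearest: P7.

== RESULT ==
11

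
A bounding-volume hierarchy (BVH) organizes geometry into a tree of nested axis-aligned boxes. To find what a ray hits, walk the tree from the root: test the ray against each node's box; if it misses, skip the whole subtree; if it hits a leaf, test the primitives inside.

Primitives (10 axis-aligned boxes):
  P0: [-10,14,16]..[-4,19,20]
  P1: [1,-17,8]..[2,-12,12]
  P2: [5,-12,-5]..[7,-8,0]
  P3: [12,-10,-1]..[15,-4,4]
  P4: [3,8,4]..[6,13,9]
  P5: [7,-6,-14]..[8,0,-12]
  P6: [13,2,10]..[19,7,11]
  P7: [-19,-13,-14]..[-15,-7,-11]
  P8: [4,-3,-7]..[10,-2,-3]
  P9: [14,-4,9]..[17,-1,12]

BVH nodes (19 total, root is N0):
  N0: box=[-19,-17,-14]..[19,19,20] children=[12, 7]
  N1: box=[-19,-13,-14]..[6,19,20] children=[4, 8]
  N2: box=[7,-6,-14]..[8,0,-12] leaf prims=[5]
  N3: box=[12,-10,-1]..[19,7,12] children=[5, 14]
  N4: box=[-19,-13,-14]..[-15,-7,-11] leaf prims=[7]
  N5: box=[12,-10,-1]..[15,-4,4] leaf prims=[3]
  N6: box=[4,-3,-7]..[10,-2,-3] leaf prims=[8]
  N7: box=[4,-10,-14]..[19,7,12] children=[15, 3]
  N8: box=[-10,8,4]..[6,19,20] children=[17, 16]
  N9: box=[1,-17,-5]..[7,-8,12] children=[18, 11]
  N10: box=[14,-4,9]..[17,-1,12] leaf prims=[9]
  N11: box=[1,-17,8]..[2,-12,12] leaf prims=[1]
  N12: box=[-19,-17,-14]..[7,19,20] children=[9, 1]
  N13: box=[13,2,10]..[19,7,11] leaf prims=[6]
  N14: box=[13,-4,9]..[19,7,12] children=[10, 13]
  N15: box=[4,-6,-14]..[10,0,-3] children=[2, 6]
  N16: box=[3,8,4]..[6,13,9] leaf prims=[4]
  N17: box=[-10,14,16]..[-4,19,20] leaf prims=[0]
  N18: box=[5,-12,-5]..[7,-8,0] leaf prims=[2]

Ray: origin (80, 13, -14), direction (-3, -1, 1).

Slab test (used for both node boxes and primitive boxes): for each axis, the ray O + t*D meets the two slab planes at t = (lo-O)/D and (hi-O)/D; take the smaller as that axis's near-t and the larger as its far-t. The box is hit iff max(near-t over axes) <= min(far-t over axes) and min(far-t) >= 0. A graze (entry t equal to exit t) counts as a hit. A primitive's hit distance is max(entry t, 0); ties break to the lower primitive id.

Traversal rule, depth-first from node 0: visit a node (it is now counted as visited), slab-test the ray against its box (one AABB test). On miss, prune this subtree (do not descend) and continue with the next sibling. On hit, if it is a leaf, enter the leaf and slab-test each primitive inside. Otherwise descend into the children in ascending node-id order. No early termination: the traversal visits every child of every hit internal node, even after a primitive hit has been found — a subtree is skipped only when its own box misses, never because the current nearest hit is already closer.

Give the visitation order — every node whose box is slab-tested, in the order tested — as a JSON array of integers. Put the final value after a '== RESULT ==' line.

Walk:
N0 x:[61/3,33] y:[-6,30] z:[0,34] -> hit [61/3,30], descend [7, 12]
  N7 x:[61/3,76/3] y:[6,23] z:[0,26] -> hit [61/3,23], descend [3, 15]
    N3 x:[61/3,68/3] y:[6,23] z:[13,26] -> hit [61/3,68/3], descend [5, 14]
      N5 x:[65/3,68/3] y:[17,23] z:[13,18] -> miss, prune
      N14 x:[61/3,67/3] y:[6,17] z:[23,26] -> miss, prune
    N15 x:[70/3,76/3] y:[13,19] z:[0,11] -> miss, prune
  N12 x:[73/3,33] y:[-6,30] z:[0,34] -> hit [73/3,30], descend [1, 9]
    N1 x:[74/3,33] y:[-6,26] z:[0,34] -> hit [74/3,26], descend [4, 8]
      N4 x:[95/3,33] y:[20,26] z:[0,3] -> miss, prune
      N8 x:[74/3,30] y:[-6,5] z:[18,34] -> miss, prune
    N9 x:[73/3,79/3] y:[21,30] z:[9,26] -> hit [73/3,26], descend [11, 18]
      N11 x:[26,79/3] y:[25,30] z:[22,26] -> hit [26,26] leaf, test {P1@t=26}
      N18 x:[73/3,25] y:[21,25] z:[9,14] -> miss, prune

Visited [0, 7, 3, 5, 14, 15, 12, 1, 4, 8, 9, 11, 18]. Tests: 13 box, 1 leaf. Nearest: P1.

== RESULT ==
[0, 7, 3, 5, 14, 15, 12, 1, 4, 8, 9, 11, 18]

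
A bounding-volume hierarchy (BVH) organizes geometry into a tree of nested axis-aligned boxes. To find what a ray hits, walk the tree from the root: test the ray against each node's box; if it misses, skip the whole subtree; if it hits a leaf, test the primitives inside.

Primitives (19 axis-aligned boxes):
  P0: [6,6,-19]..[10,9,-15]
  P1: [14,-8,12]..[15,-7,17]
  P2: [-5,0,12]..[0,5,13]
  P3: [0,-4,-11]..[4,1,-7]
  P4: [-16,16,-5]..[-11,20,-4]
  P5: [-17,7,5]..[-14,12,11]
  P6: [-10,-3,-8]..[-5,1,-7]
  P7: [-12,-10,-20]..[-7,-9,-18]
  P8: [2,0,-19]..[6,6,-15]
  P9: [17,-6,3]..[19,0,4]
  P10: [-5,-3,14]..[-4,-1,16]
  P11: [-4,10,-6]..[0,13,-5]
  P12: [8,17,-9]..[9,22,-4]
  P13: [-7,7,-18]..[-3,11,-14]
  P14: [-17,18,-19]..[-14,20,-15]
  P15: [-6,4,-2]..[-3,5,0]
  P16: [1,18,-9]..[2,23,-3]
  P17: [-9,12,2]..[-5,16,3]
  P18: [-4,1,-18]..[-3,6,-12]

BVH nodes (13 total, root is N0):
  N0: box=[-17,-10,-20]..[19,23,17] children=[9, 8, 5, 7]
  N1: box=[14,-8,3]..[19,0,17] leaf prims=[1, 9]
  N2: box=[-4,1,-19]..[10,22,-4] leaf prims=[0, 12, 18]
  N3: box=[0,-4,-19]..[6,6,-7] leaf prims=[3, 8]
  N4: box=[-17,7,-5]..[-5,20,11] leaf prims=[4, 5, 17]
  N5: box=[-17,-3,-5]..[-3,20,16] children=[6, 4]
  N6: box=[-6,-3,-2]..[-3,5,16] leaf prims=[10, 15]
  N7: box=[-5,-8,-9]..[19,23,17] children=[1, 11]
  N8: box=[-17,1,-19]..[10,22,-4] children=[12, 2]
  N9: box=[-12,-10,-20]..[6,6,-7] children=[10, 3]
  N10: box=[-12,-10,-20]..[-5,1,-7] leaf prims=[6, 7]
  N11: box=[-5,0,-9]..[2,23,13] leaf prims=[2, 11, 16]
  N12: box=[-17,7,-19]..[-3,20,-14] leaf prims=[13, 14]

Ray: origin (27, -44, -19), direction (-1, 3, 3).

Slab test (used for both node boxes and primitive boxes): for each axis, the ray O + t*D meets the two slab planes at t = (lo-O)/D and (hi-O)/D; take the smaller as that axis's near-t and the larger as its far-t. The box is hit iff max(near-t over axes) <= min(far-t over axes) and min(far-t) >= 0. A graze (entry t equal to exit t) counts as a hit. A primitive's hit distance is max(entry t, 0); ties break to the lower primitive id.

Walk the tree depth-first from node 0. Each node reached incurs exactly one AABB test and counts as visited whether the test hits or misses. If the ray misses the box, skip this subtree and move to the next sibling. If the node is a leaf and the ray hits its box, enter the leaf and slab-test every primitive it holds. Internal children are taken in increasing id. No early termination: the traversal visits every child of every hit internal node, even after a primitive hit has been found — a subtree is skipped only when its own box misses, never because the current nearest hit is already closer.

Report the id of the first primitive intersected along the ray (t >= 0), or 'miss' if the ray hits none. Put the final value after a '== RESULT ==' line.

Walk:
N0 x:[8,44] y:[34/3,67/3] z:[-1/3,12] -> hit [34/3,12], descend [5, 7, 8, 9]
  N5 x:[30,44] y:[41/3,64/3] z:[14/3,35/3] -> miss, prune
  N7 x:[8,32] y:[12,67/3] z:[10/3,12] -> hit [12,12], descend [1, 11]
    N1 x:[8,13] y:[12,44/3] z:[22/3,12] -> hit [12,12] leaf, test {P1@t=12, P9(miss)}
    N11 x:[25,32] y:[44/3,67/3] z:[10/3,32/3] -> miss, prune
  N8 x:[17,44] y:[15,22] z:[0,5] -> miss, prune
  N9 x:[21,39] y:[34/3,50/3] z:[-1/3,4] -> miss, prune

7 AABB tests over nodes [0, 5, 7, 1, 11, 8, 9]; 1 leaf entered; closest P1.

== RESULT ==
1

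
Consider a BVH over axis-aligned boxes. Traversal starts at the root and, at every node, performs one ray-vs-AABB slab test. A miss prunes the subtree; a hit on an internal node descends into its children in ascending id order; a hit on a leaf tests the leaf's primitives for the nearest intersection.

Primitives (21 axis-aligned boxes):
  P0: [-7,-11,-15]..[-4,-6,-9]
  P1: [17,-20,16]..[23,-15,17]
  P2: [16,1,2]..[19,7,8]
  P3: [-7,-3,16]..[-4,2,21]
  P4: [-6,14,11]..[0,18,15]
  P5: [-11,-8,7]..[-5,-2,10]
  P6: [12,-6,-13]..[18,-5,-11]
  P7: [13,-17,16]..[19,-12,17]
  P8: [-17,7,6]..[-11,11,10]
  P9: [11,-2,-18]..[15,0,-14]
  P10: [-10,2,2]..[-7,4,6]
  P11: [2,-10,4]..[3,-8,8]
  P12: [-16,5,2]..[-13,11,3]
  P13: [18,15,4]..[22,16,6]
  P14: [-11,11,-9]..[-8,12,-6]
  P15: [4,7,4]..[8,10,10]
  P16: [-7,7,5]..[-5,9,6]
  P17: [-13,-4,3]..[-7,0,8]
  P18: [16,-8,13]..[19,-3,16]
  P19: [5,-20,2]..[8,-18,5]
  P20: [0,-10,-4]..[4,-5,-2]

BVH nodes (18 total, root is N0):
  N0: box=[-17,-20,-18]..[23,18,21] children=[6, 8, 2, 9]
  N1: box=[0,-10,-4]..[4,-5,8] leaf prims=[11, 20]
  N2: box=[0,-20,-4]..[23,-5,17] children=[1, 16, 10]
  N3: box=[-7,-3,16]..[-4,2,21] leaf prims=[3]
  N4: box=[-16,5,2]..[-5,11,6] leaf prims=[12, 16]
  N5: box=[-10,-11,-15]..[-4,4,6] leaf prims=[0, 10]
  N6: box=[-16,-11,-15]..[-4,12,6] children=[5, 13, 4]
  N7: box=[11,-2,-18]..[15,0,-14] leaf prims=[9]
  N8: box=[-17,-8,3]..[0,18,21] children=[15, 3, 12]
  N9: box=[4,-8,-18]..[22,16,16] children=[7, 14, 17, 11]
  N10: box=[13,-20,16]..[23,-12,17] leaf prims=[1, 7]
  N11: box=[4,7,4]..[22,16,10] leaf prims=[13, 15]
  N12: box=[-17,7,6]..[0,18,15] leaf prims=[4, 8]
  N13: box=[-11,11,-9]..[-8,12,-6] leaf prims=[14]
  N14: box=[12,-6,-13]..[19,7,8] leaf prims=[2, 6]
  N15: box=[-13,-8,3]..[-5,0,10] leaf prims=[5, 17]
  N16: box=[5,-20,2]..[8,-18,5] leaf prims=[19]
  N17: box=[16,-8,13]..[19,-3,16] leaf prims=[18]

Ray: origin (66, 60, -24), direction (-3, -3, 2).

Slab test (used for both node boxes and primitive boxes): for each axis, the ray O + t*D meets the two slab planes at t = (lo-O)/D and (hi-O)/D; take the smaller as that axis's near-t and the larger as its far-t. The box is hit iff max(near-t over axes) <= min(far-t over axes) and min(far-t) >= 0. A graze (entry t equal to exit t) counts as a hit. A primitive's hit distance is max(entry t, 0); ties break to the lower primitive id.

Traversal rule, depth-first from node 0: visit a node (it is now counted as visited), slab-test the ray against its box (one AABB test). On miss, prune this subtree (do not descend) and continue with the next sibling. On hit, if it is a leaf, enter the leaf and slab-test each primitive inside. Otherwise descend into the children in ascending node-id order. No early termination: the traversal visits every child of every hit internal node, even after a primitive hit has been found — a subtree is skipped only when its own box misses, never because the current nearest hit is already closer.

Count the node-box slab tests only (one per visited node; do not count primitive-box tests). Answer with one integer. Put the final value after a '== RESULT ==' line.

Traverse from the root:
N0 x:[43/3,83/3] y:[14,80/3] z:[3,45/2] -> hit [43/3,45/2], descend [2, 6, 8, 9]
  N2 x:[43/3,22] y:[65/3,80/3] z:[10,41/2] -> miss, prune
  N6 x:[70/3,82/3] y:[16,71/3] z:[9/2,15] -> miss, prune
  N8 x:[22,83/3] y:[14,68/3] z:[27/2,45/2] -> hit [22,45/2], descend [3, 12, 15]
    N3 x:[70/3,73/3] y:[58/3,21] z:[20,45/2] -> miss, prune
    N12 x:[22,83/3] y:[14,53/3] z:[15,39/2] -> miss, prune
    N15 x:[71/3,79/3] y:[20,68/3] z:[27/2,17] -> miss, prune
  N9 x:[44/3,62/3] y:[44/3,68/3] z:[3,20] -> hit [44/3,20], descend [7, 11, 14, 17]
    N7 x:[17,55/3] y:[20,62/3] z:[3,5] -> miss, prune
    N11 x:[44/3,62/3] y:[44/3,53/3] z:[14,17] -> hit [44/3,17] leaf, test {P13@t=44/3, P15(miss)}
    N14 x:[47/3,18] y:[53/3,22] z:[11/2,16] -> miss, prune
    N17 x:[47/3,50/3] y:[21,68/3] z:[37/2,20] -> miss, prune

order=[0, 2, 6, 8, 3, 12, 15, 9, 7, 11, 14, 17]  |boxes|=12  |leaves|=1  hit=P13

== RESULT ==
12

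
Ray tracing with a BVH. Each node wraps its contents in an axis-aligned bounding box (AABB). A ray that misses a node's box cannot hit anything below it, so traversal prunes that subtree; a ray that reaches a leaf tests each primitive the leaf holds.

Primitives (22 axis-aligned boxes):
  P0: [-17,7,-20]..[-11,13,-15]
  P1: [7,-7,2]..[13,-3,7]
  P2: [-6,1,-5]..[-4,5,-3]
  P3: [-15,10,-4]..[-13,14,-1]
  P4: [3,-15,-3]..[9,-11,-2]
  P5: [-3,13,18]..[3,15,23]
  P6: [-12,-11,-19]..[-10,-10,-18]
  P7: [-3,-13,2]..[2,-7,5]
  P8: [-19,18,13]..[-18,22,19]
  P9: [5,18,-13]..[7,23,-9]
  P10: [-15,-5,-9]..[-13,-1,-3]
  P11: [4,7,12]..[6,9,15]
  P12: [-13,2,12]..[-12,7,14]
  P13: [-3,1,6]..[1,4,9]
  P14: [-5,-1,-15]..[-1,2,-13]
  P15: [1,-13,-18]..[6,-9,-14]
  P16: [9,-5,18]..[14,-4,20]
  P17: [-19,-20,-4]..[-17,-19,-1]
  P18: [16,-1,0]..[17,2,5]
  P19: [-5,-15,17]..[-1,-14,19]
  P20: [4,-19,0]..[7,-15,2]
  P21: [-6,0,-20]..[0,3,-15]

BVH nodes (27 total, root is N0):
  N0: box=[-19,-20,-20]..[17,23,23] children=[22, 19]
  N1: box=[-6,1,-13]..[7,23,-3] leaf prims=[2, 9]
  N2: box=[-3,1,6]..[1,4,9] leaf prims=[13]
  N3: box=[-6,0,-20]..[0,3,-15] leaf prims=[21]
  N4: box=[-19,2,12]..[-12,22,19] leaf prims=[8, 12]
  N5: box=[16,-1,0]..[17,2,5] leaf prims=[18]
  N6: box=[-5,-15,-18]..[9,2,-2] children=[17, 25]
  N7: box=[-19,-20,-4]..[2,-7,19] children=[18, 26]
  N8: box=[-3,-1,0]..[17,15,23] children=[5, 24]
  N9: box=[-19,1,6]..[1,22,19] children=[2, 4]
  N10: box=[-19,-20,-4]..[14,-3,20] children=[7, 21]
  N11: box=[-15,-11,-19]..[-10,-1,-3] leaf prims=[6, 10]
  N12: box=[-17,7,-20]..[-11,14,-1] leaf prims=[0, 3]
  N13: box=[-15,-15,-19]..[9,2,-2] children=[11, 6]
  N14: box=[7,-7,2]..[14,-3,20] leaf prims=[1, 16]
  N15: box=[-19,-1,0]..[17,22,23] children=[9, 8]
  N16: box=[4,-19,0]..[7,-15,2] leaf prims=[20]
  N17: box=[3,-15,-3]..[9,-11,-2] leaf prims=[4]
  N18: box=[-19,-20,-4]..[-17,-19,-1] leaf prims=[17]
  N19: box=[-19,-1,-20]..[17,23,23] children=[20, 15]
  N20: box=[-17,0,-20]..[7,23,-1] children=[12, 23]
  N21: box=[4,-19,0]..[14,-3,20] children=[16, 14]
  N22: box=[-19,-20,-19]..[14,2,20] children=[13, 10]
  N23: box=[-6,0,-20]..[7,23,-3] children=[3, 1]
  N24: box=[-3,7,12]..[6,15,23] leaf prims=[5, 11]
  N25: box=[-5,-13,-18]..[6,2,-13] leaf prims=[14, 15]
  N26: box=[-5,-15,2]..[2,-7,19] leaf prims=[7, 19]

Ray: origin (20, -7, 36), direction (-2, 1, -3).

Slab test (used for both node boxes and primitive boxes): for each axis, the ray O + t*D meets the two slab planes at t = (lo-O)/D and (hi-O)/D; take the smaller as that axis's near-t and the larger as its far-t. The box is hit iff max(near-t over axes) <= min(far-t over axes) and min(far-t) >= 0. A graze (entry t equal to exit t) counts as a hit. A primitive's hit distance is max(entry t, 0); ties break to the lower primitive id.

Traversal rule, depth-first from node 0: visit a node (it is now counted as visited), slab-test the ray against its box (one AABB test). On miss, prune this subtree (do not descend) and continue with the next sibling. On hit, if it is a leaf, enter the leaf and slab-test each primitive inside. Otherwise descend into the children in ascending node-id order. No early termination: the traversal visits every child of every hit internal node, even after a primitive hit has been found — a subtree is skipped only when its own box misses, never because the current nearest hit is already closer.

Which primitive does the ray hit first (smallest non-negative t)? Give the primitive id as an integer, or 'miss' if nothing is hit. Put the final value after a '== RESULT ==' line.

Walk:
N0 x:[3/2,39/2] y:[-13,30] z:[13/3,56/3] -> hit [13/3,56/3], descend [19, 22]
  N19 x:[3/2,39/2] y:[6,30] z:[13/3,56/3] -> hit [6,56/3], descend [15, 20]
    N15 x:[3/2,39/2] y:[6,29] z:[13/3,12] -> hit [6,12], descend [8, 9]
      N8 x:[3/2,23/2] y:[6,22] z:[13/3,12] -> hit [6,23/2], descend [5, 24]
        N5 x:[3/2,2] y:[6,9] z:[31/3,12] -> miss, prune
        N24 x:[7,23/2] y:[14,22] z:[13/3,8] -> miss, prune
      N9 x:[19/2,39/2] y:[8,29] z:[17/3,10] -> hit [19/2,10], descend [2, 4]
        N2 x:[19/2,23/2] y:[8,11] z:[9,10] -> hit [19/2,10] leaf, test {P13@t=19/2}
        N4 x:[16,39/2] y:[9,29] z:[17/3,8] -> miss, prune
    N20 x:[13/2,37/2] y:[7,30] z:[37/3,56/3] -> hit [37/3,37/2], descend [12, 23]
      N12 x:[31/2,37/2] y:[14,21] z:[37/3,56/3] -> hit [31/2,37/2] leaf, test {P0@t=17, P3(miss)}
      N23 x:[13/2,13] y:[7,30] z:[13,56/3] -> hit [13,13], descend [1, 3]
        N1 x:[13/2,13] y:[8,30] z:[13,49/3] -> hit [13,13] leaf, test {P2(miss), P9(miss)}
        N3 x:[10,13] y:[7,10] z:[17,56/3] -> miss, prune
  N22 x:[3,39/2] y:[-13,9] z:[16/3,55/3] -> hit [16/3,9], descend [10, 13]
    N10 x:[3,39/2] y:[-13,4] z:[16/3,40/3] -> miss, prune
    N13 x:[11/2,35/2] y:[-8,9] z:[38/3,55/3] -> miss, prune

order=[0, 19, 15, 8, 5, 24, 9, 2, 4, 20, 12, 23, 1, 3, 22, 10, 13]  |boxes|=17  |leaves|=3  hit=P13

== RESULT ==
13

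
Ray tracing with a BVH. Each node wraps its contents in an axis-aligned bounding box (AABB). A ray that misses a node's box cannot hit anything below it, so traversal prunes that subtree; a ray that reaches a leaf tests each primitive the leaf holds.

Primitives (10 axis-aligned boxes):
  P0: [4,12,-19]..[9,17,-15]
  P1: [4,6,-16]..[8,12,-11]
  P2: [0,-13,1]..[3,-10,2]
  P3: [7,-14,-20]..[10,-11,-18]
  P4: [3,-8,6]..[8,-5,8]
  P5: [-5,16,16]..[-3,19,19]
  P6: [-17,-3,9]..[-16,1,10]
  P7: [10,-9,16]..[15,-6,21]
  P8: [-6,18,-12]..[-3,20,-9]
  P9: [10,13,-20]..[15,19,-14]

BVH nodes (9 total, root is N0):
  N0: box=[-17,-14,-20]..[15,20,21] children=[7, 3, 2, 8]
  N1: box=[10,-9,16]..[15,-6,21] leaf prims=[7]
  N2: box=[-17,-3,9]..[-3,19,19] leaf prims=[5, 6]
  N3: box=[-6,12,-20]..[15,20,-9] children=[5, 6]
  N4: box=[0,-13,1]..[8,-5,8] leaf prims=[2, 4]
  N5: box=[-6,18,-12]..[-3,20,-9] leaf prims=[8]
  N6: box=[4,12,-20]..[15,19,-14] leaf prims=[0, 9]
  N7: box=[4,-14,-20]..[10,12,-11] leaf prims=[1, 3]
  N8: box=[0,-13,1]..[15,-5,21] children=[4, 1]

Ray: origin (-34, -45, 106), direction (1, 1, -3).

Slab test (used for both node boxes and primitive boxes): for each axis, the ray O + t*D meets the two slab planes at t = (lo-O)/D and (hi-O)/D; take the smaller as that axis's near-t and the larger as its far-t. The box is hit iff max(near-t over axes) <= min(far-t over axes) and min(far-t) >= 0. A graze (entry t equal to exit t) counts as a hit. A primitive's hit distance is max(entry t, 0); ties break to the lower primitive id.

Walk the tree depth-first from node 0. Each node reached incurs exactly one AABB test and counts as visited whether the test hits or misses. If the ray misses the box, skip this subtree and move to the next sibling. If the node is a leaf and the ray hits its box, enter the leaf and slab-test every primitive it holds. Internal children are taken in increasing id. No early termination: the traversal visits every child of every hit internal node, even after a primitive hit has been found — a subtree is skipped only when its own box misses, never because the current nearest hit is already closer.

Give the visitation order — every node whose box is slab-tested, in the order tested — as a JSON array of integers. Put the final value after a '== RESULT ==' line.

Trace the traversal:
N0 x:[17,49] y:[31,65] z:[85/3,42] -> hit [31,42], descend [2, 3, 7, 8]
  N2 x:[17,31] y:[42,64] z:[29,97/3] -> miss, prune
  N3 x:[28,49] y:[57,65] z:[115/3,42] -> miss, prune
  N7 x:[38,44] y:[31,57] z:[39,42] -> hit [39,42] leaf, test {P1(miss), P3(miss)}
  N8 x:[34,49] y:[32,40] z:[85/3,35] -> hit [34,35], descend [1, 4]
    N1 x:[44,49] y:[36,39] z:[85/3,30] -> miss, prune
    N4 x:[34,42] y:[32,40] z:[98/3,35] -> hit [34,35] leaf, test {P2@t=104/3, P4(miss)}

Summary -> nodes [0, 2, 3, 7, 8, 1, 4]; box-tests=7; leaf-entries=2; first=P2

== RESULT ==
[0, 2, 3, 7, 8, 1, 4]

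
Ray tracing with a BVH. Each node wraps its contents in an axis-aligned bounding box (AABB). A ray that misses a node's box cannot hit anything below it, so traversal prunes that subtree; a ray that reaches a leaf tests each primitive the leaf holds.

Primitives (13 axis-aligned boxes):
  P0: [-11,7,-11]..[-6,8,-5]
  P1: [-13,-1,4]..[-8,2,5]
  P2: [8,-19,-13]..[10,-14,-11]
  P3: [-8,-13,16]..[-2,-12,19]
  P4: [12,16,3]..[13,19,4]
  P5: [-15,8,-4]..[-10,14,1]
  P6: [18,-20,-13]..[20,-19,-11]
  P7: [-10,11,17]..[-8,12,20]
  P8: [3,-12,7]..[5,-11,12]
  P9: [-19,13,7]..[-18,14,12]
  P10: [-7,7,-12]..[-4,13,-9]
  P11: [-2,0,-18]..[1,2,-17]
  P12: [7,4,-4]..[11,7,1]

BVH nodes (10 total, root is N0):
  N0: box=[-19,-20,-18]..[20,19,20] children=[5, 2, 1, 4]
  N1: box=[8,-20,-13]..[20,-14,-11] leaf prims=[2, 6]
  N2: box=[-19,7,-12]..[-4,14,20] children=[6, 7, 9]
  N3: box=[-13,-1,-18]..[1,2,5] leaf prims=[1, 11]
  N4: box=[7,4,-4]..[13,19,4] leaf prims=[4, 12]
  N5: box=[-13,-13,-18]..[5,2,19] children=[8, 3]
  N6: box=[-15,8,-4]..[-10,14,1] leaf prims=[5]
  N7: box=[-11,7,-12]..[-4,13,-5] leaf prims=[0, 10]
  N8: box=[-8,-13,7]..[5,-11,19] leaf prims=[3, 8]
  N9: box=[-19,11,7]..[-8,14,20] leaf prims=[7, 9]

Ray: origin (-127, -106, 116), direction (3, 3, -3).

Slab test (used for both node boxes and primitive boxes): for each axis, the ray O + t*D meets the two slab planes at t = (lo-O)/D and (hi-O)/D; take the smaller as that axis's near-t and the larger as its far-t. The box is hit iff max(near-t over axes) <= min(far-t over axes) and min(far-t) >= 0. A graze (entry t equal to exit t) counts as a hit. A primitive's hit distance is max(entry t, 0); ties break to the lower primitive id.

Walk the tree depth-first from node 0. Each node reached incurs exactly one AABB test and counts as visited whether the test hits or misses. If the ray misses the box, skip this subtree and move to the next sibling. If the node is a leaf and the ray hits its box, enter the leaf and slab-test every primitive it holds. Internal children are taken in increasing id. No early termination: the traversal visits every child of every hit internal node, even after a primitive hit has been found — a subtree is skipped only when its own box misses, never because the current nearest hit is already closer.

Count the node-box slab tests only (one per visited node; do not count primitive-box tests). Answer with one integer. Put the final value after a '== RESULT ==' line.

Walk:
N0 x:[36,49] y:[86/3,125/3] z:[32,134/3] -> hit [36,125/3], descend [1, 2, 4, 5]
  N1 x:[45,49] y:[86/3,92/3] z:[127/3,43] -> miss, prune
  N2 x:[36,41] y:[113/3,40] z:[32,128/3] -> hit [113/3,40], descend [6, 7, 9]
    N6 x:[112/3,39] y:[38,40] z:[115/3,40] -> hit [115/3,39] leaf, test {P5@t=115/3}
    N7 x:[116/3,41] y:[113/3,119/3] z:[121/3,128/3] -> miss, prune
    N9 x:[36,119/3] y:[39,40] z:[32,109/3] -> miss, prune
  N4 x:[134/3,140/3] y:[110/3,125/3] z:[112/3,40] -> miss, prune
  N5 x:[38,44] y:[31,36] z:[97/3,134/3] -> miss, prune

Summary -> nodes [0, 1, 2, 6, 7, 9, 4, 5]; box-tests=8; leaf-entries=1; first=P5

== RESULT ==
8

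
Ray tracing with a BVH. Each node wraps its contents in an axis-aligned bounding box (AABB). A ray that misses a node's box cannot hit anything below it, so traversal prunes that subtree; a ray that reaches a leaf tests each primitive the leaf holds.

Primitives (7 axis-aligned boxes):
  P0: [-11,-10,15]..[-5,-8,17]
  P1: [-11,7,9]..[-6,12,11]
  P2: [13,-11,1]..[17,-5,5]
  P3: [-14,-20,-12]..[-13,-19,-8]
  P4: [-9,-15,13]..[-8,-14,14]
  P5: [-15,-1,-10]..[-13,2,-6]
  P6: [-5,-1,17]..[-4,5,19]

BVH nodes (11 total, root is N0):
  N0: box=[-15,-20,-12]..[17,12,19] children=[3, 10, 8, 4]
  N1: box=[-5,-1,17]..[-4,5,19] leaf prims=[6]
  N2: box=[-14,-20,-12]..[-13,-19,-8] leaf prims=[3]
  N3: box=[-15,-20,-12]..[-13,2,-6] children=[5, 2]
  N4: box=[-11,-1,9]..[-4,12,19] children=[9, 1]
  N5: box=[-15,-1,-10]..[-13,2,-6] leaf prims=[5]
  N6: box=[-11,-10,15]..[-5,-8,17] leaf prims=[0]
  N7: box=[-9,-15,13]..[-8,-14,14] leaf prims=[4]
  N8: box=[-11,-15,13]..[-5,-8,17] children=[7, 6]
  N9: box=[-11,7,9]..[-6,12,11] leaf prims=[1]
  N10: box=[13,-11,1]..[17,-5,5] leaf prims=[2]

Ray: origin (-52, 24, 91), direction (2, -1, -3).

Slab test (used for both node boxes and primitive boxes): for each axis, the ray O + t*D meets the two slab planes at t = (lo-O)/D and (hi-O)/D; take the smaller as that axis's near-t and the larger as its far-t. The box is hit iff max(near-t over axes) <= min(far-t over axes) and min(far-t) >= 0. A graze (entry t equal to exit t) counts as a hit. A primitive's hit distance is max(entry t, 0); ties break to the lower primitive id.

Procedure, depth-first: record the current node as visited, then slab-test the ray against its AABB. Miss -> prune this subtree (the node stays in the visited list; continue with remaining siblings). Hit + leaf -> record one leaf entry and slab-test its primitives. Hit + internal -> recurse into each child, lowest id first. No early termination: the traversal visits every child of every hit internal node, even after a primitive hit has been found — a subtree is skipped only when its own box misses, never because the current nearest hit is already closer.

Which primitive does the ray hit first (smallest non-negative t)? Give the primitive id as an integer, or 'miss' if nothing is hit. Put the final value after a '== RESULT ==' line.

Trace the traversal:
N0 x:[37/2,69/2] y:[12,44] z:[24,103/3] -> hit [24,103/3], descend [3, 4, 8, 10]
  N3 x:[37/2,39/2] y:[22,44] z:[97/3,103/3] -> miss, prune
  N4 x:[41/2,24] y:[12,25] z:[24,82/3] -> hit [24,24], descend [1, 9]
    N1 x:[47/2,24] y:[19,25] z:[24,74/3] -> hit [24,24] leaf, test {P6@t=24}
    N9 x:[41/2,23] y:[12,17] z:[80/3,82/3] -> miss, prune
  N8 x:[41/2,47/2] y:[32,39] z:[74/3,26] -> miss, prune
  N10 x:[65/2,69/2] y:[29,35] z:[86/3,30] -> miss, prune

7 AABB tests over nodes [0, 3, 4, 1, 9, 8, 10]; 1 leaf entered; closest P6.

== RESULT ==
6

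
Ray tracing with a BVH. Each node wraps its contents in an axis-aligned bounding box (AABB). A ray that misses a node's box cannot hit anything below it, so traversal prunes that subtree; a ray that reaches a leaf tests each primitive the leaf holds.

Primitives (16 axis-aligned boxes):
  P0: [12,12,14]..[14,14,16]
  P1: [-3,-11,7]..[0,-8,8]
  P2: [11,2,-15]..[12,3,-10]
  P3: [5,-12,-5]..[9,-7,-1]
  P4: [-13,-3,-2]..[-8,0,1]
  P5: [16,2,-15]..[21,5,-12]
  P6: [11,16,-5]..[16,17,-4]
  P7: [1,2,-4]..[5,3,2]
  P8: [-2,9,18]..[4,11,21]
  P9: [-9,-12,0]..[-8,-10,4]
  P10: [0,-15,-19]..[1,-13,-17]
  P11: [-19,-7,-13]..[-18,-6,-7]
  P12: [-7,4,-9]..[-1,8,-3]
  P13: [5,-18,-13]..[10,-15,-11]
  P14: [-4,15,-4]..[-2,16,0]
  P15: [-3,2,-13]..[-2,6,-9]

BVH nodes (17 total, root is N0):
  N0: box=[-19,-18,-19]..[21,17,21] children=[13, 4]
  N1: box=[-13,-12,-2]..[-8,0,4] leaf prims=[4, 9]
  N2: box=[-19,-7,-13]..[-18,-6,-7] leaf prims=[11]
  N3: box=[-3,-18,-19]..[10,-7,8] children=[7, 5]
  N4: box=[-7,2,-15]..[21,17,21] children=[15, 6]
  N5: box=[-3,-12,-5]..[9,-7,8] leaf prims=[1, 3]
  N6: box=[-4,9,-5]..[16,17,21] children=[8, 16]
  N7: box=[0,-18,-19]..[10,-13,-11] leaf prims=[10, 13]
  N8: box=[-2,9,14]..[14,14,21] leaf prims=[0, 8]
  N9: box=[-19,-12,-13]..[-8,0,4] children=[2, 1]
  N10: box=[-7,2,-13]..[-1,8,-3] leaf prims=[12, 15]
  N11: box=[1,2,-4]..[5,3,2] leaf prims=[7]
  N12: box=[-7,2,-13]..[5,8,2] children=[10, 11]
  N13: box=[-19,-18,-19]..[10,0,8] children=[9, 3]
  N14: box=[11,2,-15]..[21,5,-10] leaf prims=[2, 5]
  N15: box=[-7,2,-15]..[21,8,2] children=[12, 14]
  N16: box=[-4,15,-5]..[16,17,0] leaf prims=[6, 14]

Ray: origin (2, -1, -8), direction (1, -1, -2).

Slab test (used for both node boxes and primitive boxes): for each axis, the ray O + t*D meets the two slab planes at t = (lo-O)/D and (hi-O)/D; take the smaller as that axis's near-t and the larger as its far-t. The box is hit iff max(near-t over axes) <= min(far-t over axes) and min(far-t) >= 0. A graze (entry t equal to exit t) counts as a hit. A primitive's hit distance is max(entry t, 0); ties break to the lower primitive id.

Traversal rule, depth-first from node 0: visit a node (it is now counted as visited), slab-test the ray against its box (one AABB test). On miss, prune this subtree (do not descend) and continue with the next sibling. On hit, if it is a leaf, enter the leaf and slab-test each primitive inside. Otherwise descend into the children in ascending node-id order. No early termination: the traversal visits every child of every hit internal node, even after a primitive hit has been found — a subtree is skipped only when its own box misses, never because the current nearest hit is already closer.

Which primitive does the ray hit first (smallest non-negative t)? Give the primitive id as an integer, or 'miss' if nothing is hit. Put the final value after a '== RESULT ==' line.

Traverse from the root:
N0 x:[-21,19] y:[-18,17] z:[-29/2,11/2] -> hit [-29/2,11/2], descend [4, 13]
  N4 x:[-9,19] y:[-18,-3] z:[-29/2,7/2] -> miss, prune
  N13 x:[-21,8] y:[-1,17] z:[-8,11/2] -> hit [-1,11/2], descend [3, 9]
    N3 x:[-5,8] y:[6,17] z:[-8,11/2] -> miss, prune
    N9 x:[-21,-10] y:[-1,11] z:[-6,5/2] -> miss, prune

order=[0, 4, 13, 3, 9]  |boxes|=5  |leaves|=0  hit=miss

== RESULT ==
miss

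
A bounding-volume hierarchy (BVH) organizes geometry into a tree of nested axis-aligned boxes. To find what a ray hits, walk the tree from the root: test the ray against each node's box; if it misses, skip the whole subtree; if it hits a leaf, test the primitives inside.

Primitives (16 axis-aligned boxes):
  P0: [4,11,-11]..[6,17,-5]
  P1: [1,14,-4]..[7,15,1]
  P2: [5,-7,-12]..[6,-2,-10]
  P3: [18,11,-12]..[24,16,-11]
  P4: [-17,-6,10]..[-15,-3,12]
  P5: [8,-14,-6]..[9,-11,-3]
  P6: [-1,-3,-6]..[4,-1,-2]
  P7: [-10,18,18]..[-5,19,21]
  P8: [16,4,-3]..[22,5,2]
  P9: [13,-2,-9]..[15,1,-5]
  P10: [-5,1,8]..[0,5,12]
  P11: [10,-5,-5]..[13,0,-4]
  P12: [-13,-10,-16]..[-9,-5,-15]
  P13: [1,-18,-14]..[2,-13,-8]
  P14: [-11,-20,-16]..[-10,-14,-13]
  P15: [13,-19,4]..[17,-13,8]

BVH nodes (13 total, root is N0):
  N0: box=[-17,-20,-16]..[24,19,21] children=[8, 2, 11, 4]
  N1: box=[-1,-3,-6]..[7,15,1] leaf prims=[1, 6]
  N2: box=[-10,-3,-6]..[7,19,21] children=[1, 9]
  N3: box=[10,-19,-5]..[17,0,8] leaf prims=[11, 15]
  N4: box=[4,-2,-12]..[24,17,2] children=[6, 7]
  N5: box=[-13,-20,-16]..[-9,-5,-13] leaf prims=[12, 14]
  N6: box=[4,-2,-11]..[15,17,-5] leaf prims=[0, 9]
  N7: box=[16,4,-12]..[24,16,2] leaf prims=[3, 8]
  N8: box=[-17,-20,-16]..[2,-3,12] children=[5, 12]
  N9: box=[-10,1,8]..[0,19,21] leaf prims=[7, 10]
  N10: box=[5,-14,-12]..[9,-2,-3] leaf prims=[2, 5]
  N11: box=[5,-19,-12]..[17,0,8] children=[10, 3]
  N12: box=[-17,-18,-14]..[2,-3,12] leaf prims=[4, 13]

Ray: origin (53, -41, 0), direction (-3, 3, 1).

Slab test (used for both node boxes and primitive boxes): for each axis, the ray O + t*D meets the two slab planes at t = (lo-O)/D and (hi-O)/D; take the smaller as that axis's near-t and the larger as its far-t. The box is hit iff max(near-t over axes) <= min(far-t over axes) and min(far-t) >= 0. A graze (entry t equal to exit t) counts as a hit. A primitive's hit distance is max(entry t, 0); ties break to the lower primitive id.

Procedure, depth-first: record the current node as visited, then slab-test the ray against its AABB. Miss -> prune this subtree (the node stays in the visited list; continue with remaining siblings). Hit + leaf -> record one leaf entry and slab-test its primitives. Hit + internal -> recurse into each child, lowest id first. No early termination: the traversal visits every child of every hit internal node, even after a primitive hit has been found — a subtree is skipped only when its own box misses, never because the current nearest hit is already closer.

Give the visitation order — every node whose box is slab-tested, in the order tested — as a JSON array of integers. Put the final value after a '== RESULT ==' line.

Trace the traversal:
N0 x:[29/3,70/3] y:[7,20] z:[-16,21] -> hit [29/3,20], descend [2, 4, 8, 11]
  N2 x:[46/3,21] y:[38/3,20] z:[-6,21] -> hit [46/3,20], descend [1, 9]
    N1 x:[46/3,18] y:[38/3,56/3] z:[-6,1] -> miss, prune
    N9 x:[53/3,21] y:[14,20] z:[8,21] -> hit [53/3,20] leaf, test {P7@t=59/3, P10(miss)}
  N4 x:[29/3,49/3] y:[13,58/3] z:[-12,2] -> miss, prune
  N8 x:[17,70/3] y:[7,38/3] z:[-16,12] -> miss, prune
  N11 x:[12,16] y:[22/3,41/3] z:[-12,8] -> miss, prune

7 AABB tests over nodes [0, 2, 1, 9, 4, 8, 11]; 1 leaf entered; closest P7.

== RESULT ==
[0, 2, 1, 9, 4, 8, 11]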